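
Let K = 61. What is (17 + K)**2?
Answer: 6084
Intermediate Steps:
(17 + K)**2 = (17 + 61)**2 = 78**2 = 6084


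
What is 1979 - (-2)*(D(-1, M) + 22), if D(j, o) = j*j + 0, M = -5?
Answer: 2025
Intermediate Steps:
D(j, o) = j² (D(j, o) = j² + 0 = j²)
1979 - (-2)*(D(-1, M) + 22) = 1979 - (-2)*((-1)² + 22) = 1979 - (-2)*(1 + 22) = 1979 - (-2)*23 = 1979 - 1*(-46) = 1979 + 46 = 2025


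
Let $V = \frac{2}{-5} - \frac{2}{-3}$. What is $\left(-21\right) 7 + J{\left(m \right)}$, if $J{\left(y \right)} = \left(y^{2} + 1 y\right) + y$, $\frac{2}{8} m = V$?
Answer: $- \frac{32339}{225} \approx -143.73$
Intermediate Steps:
$V = \frac{4}{15}$ ($V = 2 \left(- \frac{1}{5}\right) - - \frac{2}{3} = - \frac{2}{5} + \frac{2}{3} = \frac{4}{15} \approx 0.26667$)
$m = \frac{16}{15}$ ($m = 4 \cdot \frac{4}{15} = \frac{16}{15} \approx 1.0667$)
$J{\left(y \right)} = y^{2} + 2 y$ ($J{\left(y \right)} = \left(y^{2} + y\right) + y = \left(y + y^{2}\right) + y = y^{2} + 2 y$)
$\left(-21\right) 7 + J{\left(m \right)} = \left(-21\right) 7 + \frac{16 \left(2 + \frac{16}{15}\right)}{15} = -147 + \frac{16}{15} \cdot \frac{46}{15} = -147 + \frac{736}{225} = - \frac{32339}{225}$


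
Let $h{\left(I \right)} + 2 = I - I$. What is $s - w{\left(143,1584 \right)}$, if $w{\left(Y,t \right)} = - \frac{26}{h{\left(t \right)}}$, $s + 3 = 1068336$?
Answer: $1068320$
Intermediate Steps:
$s = 1068333$ ($s = -3 + 1068336 = 1068333$)
$h{\left(I \right)} = -2$ ($h{\left(I \right)} = -2 + \left(I - I\right) = -2 + 0 = -2$)
$w{\left(Y,t \right)} = 13$ ($w{\left(Y,t \right)} = - \frac{26}{-2} = \left(-26\right) \left(- \frac{1}{2}\right) = 13$)
$s - w{\left(143,1584 \right)} = 1068333 - 13 = 1068320$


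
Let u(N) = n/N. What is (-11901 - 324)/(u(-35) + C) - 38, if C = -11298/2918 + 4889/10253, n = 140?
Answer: 59557222241/36874218 ≈ 1615.1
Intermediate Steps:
u(N) = 140/N
C = -50786146/14959127 (C = -11298*1/2918 + 4889*(1/10253) = -5649/1459 + 4889/10253 = -50786146/14959127 ≈ -3.3950)
(-11901 - 324)/(u(-35) + C) - 38 = (-11901 - 324)/(140/(-35) - 50786146/14959127) - 38 = -12225/(140*(-1/35) - 50786146/14959127) - 38 = -12225/(-4 - 50786146/14959127) - 38 = -12225/(-110622654/14959127) - 38 = -12225*(-14959127/110622654) - 38 = 60958442525/36874218 - 38 = 59557222241/36874218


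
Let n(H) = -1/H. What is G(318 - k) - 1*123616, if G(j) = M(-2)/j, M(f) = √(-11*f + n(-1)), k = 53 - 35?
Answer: -123616 + √23/300 ≈ -1.2362e+5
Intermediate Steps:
k = 18
M(f) = √(1 - 11*f) (M(f) = √(-11*f - 1/(-1)) = √(-11*f - 1*(-1)) = √(-11*f + 1) = √(1 - 11*f))
G(j) = √23/j (G(j) = √(1 - 11*(-2))/j = √(1 + 22)/j = √23/j)
G(318 - k) - 1*123616 = √23/(318 - 1*18) - 1*123616 = √23/(318 - 18) - 123616 = √23/300 - 123616 = -123616 + √23/300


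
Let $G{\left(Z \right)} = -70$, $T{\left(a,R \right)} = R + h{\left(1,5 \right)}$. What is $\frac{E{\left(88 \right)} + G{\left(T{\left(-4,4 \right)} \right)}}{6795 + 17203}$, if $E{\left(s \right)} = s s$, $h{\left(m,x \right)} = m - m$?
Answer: $\frac{3837}{11999} \approx 0.31978$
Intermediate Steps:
$h{\left(m,x \right)} = 0$
$T{\left(a,R \right)} = R$ ($T{\left(a,R \right)} = R + 0 = R$)
$E{\left(s \right)} = s^{2}$
$\frac{E{\left(88 \right)} + G{\left(T{\left(-4,4 \right)} \right)}}{6795 + 17203} = \frac{88^{2} - 70}{6795 + 17203} = \frac{7744 - 70}{23998} = 7674 \cdot \frac{1}{23998} = \frac{3837}{11999}$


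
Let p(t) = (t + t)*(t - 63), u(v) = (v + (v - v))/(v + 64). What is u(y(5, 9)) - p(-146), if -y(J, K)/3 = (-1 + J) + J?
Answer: -2258063/37 ≈ -61029.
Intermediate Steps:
y(J, K) = 3 - 6*J (y(J, K) = -3*((-1 + J) + J) = -3*(-1 + 2*J) = 3 - 6*J)
u(v) = v/(64 + v) (u(v) = (v + 0)/(64 + v) = v/(64 + v))
p(t) = 2*t*(-63 + t) (p(t) = (2*t)*(-63 + t) = 2*t*(-63 + t))
u(y(5, 9)) - p(-146) = (3 - 6*5)/(64 + (3 - 6*5)) - 2*(-146)*(-63 - 146) = (3 - 30)/(64 + (3 - 30)) - 2*(-146)*(-209) = -27/(64 - 27) - 1*61028 = -27/37 - 61028 = -2258063/37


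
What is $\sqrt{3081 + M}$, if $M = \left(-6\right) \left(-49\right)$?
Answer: $15 \sqrt{15} \approx 58.095$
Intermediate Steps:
$M = 294$
$\sqrt{3081 + M} = \sqrt{3081 + 294} = \sqrt{3375} = 15 \sqrt{15}$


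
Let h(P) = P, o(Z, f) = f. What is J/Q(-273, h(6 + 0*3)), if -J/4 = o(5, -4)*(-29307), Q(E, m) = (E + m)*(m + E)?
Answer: -156304/23763 ≈ -6.5776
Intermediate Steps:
Q(E, m) = (E + m)² (Q(E, m) = (E + m)*(E + m) = (E + m)²)
J = -468912 (J = -(-16)*(-29307) = -4*117228 = -468912)
J/Q(-273, h(6 + 0*3)) = -468912/(-273 + (6 + 0*3))² = -468912/(-273 + (6 + 0))² = -468912/(-273 + 6)² = -468912/((-267)²) = -468912/71289 = -468912*1/71289 = -156304/23763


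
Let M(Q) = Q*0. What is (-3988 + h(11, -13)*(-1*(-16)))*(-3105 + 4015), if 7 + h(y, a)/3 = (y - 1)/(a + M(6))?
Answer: -3968440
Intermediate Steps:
M(Q) = 0
h(y, a) = -21 + 3*(-1 + y)/a (h(y, a) = -21 + 3*((y - 1)/(a + 0)) = -21 + 3*((-1 + y)/a) = -21 + 3*(-1 + y)/a)
(-3988 + h(11, -13)*(-1*(-16)))*(-3105 + 4015) = (-3988 + (3*(-1 + 11 - 7*(-13))/(-13))*(-1*(-16)))*(-3105 + 4015) = (-3988 + (3*(-1/13)*(-1 + 11 + 91))*16)*910 = (-3988 + (3*(-1/13)*101)*16)*910 = (-3988 - 303/13*16)*910 = (-3988 - 4848/13)*910 = -56692/13*910 = -3968440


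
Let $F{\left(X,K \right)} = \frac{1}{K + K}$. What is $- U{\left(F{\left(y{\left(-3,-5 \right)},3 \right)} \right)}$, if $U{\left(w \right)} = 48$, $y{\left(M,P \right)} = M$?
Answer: $-48$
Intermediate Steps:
$F{\left(X,K \right)} = \frac{1}{2 K}$
$- U{\left(F{\left(y{\left(-3,-5 \right)},3 \right)} \right)} = \left(-1\right) 48 = -48$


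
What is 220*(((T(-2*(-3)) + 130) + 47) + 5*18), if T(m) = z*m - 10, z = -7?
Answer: 47300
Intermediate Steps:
T(m) = -10 - 7*m (T(m) = -7*m - 10 = -10 - 7*m)
220*(((T(-2*(-3)) + 130) + 47) + 5*18) = 220*((((-10 - (-14)*(-3)) + 130) + 47) + 5*18) = 220*((((-10 - 7*6) + 130) + 47) + 90) = 220*((((-10 - 42) + 130) + 47) + 90) = 220*(((-52 + 130) + 47) + 90) = 220*((78 + 47) + 90) = 220*(125 + 90) = 220*215 = 47300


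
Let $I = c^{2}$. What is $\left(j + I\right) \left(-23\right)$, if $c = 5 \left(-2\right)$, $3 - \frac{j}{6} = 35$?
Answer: $2116$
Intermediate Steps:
$j = -192$ ($j = 18 - 210 = -192$)
$c = -10$
$I = 100$ ($I = \left(-10\right)^{2} = 100$)
$\left(j + I\right) \left(-23\right) = \left(-192 + 100\right) \left(-23\right) = \left(-92\right) \left(-23\right) = 2116$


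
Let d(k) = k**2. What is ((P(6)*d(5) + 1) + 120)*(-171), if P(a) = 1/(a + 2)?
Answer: -169803/8 ≈ -21225.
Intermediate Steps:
P(a) = 1/(2 + a)
((P(6)*d(5) + 1) + 120)*(-171) = ((5**2/(2 + 6) + 1) + 120)*(-171) = ((25/8 + 1) + 120)*(-171) = (33/8 + 120)*(-171) = (993/8)*(-171) = -169803/8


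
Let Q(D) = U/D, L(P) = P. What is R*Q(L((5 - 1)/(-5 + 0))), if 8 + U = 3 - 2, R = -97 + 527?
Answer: 7525/2 ≈ 3762.5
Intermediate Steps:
R = 430
U = -7 (U = -8 + (3 - 2) = -8 + 1 = -7)
Q(D) = -7/D
R*Q(L((5 - 1)/(-5 + 0))) = 430*(-7*(-5 + 0)/(5 - 1)) = 430*(-7/(4/(-5))) = 430*(-7/(4*(-1/5))) = 430*(-7/(-4/5)) = 430*(-7*(-5/4)) = 430*(35/4) = 7525/2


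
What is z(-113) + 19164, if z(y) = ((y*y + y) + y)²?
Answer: 157346013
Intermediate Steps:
z(y) = (y² + 2*y)² (z(y) = ((y² + y) + y)² = ((y + y²) + y)² = (y² + 2*y)²)
z(-113) + 19164 = (-113)²*(2 - 113)² + 19164 = 12769*(-111)² + 19164 = 12769*12321 + 19164 = 157326849 + 19164 = 157346013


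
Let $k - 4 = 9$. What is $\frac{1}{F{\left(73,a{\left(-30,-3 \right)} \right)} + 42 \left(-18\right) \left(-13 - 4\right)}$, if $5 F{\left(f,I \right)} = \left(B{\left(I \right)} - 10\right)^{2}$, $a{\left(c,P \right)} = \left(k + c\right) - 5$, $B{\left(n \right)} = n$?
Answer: $\frac{5}{65284} \approx 7.6588 \cdot 10^{-5}$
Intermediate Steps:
$k = 13$ ($k = 4 + 9 = 13$)
$a{\left(c,P \right)} = 8 + c$ ($a{\left(c,P \right)} = \left(13 + c\right) - 5 = 8 + c$)
$F{\left(f,I \right)} = \frac{\left(-10 + I\right)^{2}}{5}$ ($F{\left(f,I \right)} = \frac{\left(I - 10\right)^{2}}{5} = \frac{\left(-10 + I\right)^{2}}{5}$)
$\frac{1}{F{\left(73,a{\left(-30,-3 \right)} \right)} + 42 \left(-18\right) \left(-13 - 4\right)} = \frac{1}{\frac{\left(-10 + \left(8 - 30\right)\right)^{2}}{5} + 42 \left(-18\right) \left(-13 - 4\right)} = \frac{1}{\frac{\left(-10 - 22\right)^{2}}{5} - -12852} = \frac{1}{\frac{\left(-32\right)^{2}}{5} + 12852} = \frac{1}{\frac{1}{5} \cdot 1024 + 12852} = \frac{1}{\frac{1024}{5} + 12852} = \frac{1}{\frac{65284}{5}} = \frac{5}{65284}$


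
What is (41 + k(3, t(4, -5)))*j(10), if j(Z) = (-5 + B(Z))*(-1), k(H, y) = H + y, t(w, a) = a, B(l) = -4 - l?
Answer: 741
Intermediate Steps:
j(Z) = 9 + Z (j(Z) = (-5 + (-4 - Z))*(-1) = (-9 - Z)*(-1) = 9 + Z)
(41 + k(3, t(4, -5)))*j(10) = (41 + (3 - 5))*(9 + 10) = (41 - 2)*19 = 39*19 = 741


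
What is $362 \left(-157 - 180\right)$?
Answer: $-121994$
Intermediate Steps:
$362 \left(-157 - 180\right) = 362 \left(-337\right) = -121994$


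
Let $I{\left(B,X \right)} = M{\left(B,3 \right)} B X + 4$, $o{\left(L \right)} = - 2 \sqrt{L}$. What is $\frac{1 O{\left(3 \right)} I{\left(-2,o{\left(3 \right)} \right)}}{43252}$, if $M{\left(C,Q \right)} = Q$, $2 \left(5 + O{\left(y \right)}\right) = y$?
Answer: $- \frac{7}{21626} - \frac{21 \sqrt{3}}{21626} \approx -0.0020056$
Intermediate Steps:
$O{\left(y \right)} = -5 + \frac{y}{2}$
$I{\left(B,X \right)} = 4 + 3 B X$ ($I{\left(B,X \right)} = 3 B X + 4 = 4 + 3 B X$)
$\frac{1 O{\left(3 \right)} I{\left(-2,o{\left(3 \right)} \right)}}{43252} = \frac{1 \left(-5 + \frac{1}{2} \cdot 3\right) \left(4 + 3 \left(-2\right) \left(- 2 \sqrt{3}\right)\right)}{43252} = 1 \left(-5 + \frac{3}{2}\right) \left(4 + 12 \sqrt{3}\right) \frac{1}{43252} = 1 \left(- \frac{7}{2}\right) \left(4 + 12 \sqrt{3}\right) \frac{1}{43252} = - \frac{7 \left(4 + 12 \sqrt{3}\right)}{2} \cdot \frac{1}{43252} = \left(-14 - 42 \sqrt{3}\right) \frac{1}{43252} = - \frac{7}{21626} - \frac{21 \sqrt{3}}{21626}$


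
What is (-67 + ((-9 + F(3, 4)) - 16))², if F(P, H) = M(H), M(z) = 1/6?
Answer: 303601/36 ≈ 8433.4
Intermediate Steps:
M(z) = ⅙
F(P, H) = ⅙
(-67 + ((-9 + F(3, 4)) - 16))² = (-67 + ((-9 + ⅙) - 16))² = (-67 + (-53/6 - 16))² = (-67 - 149/6)² = (-551/6)² = 303601/36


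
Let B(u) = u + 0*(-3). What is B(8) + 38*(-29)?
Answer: -1094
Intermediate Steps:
B(u) = u (B(u) = u + 0 = u)
B(8) + 38*(-29) = 8 + 38*(-29) = 8 - 1102 = -1094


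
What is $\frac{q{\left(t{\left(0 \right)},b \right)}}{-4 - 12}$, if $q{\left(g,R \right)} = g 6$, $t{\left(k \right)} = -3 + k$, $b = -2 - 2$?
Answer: $\frac{9}{8} \approx 1.125$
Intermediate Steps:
$b = -4$
$q{\left(g,R \right)} = 6 g$
$\frac{q{\left(t{\left(0 \right)},b \right)}}{-4 - 12} = \frac{6 \left(-3 + 0\right)}{-4 - 12} = \frac{6 \left(-3\right)}{-16} = \left(-18\right) \left(- \frac{1}{16}\right) = \frac{9}{8}$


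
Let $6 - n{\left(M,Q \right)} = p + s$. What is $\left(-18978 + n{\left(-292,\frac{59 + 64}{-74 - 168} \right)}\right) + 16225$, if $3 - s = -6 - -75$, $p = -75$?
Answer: $-2606$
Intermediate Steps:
$s = -66$ ($s = 3 - \left(-6 - -75\right) = 3 - \left(-6 + 75\right) = 3 - 69 = -66$)
$n{\left(M,Q \right)} = 147$ ($n{\left(M,Q \right)} = 6 - \left(-75 - 66\right) = 6 - -141 = 6 + 141 = 147$)
$\left(-18978 + n{\left(-292,\frac{59 + 64}{-74 - 168} \right)}\right) + 16225 = \left(-18978 + 147\right) + 16225 = -18831 + 16225 = -2606$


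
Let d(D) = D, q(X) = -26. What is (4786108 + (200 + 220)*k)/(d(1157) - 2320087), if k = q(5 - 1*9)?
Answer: -2387594/1159465 ≈ -2.0592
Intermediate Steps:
k = -26
(4786108 + (200 + 220)*k)/(d(1157) - 2320087) = (4786108 + (200 + 220)*(-26))/(1157 - 2320087) = (4786108 + 420*(-26))/(-2318930) = (4786108 - 10920)*(-1/2318930) = 4775188*(-1/2318930) = -2387594/1159465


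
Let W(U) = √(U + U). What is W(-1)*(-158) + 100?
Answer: 100 - 158*I*√2 ≈ 100.0 - 223.45*I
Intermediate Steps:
W(U) = √2*√U (W(U) = √(2*U) = √2*√U)
W(-1)*(-158) + 100 = (√2*√(-1))*(-158) + 100 = (√2*I)*(-158) + 100 = (I*√2)*(-158) + 100 = -158*I*√2 + 100 = 100 - 158*I*√2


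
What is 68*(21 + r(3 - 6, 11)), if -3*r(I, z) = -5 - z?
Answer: 5372/3 ≈ 1790.7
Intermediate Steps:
r(I, z) = 5/3 + z/3 (r(I, z) = -(-5 - z)/3 = 5/3 + z/3)
68*(21 + r(3 - 6, 11)) = 68*(21 + (5/3 + (⅓)*11)) = 68*(21 + (5/3 + 11/3)) = 68*(21 + 16/3) = 68*(79/3) = 5372/3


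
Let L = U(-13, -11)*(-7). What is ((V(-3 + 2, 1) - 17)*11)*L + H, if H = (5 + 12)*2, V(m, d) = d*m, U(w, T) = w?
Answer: -17984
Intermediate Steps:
L = 91 (L = -13*(-7) = 91)
H = 34 (H = 17*2 = 34)
((V(-3 + 2, 1) - 17)*11)*L + H = ((1*(-3 + 2) - 17)*11)*91 + 34 = ((1*(-1) - 17)*11)*91 + 34 = ((-1 - 17)*11)*91 + 34 = -18*11*91 + 34 = -198*91 + 34 = -18018 + 34 = -17984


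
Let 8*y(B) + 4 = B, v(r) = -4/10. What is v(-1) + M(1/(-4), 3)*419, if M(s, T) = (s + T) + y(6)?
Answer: 6283/5 ≈ 1256.6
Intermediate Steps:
v(r) = -⅖ (v(r) = -4*⅒ = -⅖)
y(B) = -½ + B/8
M(s, T) = ¼ + T + s (M(s, T) = (s + T) + (-½ + (⅛)*6) = (T + s) + (-½ + ¾) = (T + s) + ¼ = ¼ + T + s)
v(-1) + M(1/(-4), 3)*419 = -⅖ + (¼ + 3 + 1/(-4))*419 = -⅖ + (¼ + 3 - ¼)*419 = -⅖ + 3*419 = -⅖ + 1257 = 6283/5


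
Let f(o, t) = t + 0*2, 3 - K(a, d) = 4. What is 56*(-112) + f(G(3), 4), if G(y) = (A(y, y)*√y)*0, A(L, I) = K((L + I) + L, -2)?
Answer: -6268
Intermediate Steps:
K(a, d) = -1 (K(a, d) = 3 - 1*4 = 3 - 4 = -1)
A(L, I) = -1
G(y) = 0 (G(y) = -√y*0 = 0)
f(o, t) = t (f(o, t) = t + 0 = t)
56*(-112) + f(G(3), 4) = 56*(-112) + 4 = -6272 + 4 = -6268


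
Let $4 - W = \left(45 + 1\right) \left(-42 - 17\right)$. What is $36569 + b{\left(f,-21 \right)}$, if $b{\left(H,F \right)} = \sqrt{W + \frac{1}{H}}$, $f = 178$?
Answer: $36569 + \frac{\sqrt{86117290}}{178} \approx 36621.0$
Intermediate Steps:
$W = 2718$ ($W = 4 - \left(45 + 1\right) \left(-42 - 17\right) = 4 - 46 \left(-59\right) = 4 - -2714 = 4 + 2714 = 2718$)
$b{\left(H,F \right)} = \sqrt{2718 + \frac{1}{H}}$
$36569 + b{\left(f,-21 \right)} = 36569 + \sqrt{2718 + \frac{1}{178}} = 36569 + \sqrt{\frac{483805}{178}} = 36569 + \frac{\sqrt{86117290}}{178}$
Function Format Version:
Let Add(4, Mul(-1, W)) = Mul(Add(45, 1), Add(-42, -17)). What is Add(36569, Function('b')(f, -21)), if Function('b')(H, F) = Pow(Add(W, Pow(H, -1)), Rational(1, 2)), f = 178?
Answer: Add(36569, Mul(Rational(1, 178), Pow(86117290, Rational(1, 2)))) ≈ 36621.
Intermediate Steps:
W = 2718 (W = Add(4, Mul(-1, Mul(Add(45, 1), Add(-42, -17)))) = Add(4, Mul(-1, Mul(46, -59))) = Add(4, Mul(-1, -2714)) = Add(4, 2714) = 2718)
Function('b')(H, F) = Pow(Add(2718, Pow(H, -1)), Rational(1, 2))
Add(36569, Function('b')(f, -21)) = Add(36569, Pow(Add(2718, Pow(178, -1)), Rational(1, 2))) = Add(36569, Pow(Add(2718, Rational(1, 178)), Rational(1, 2))) = Add(36569, Pow(Rational(483805, 178), Rational(1, 2))) = Add(36569, Mul(Rational(1, 178), Pow(86117290, Rational(1, 2))))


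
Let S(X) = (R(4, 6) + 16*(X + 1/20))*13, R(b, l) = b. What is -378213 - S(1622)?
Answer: -3578257/5 ≈ -7.1565e+5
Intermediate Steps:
S(X) = 312/5 + 208*X (S(X) = (4 + 16*(X + 1/20))*13 = (4 + 16*(1/20 + X))*13 = (4 + (4/5 + 16*X))*13 = (24/5 + 16*X)*13 = 312/5 + 208*X)
-378213 - S(1622) = -378213 - (312/5 + 208*1622) = -378213 - (312/5 + 337376) = -378213 - 1*1687192/5 = -378213 - 1687192/5 = -3578257/5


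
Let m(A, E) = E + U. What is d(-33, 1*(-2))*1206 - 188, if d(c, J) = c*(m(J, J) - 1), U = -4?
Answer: 278398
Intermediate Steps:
m(A, E) = -4 + E (m(A, E) = E - 4 = -4 + E)
d(c, J) = c*(-5 + J) (d(c, J) = c*((-4 + J) - 1) = c*(-5 + J))
d(-33, 1*(-2))*1206 - 188 = -33*(-5 + 1*(-2))*1206 - 188 = -33*(-5 - 2)*1206 - 188 = -33*(-7)*1206 - 188 = 231*1206 - 188 = 278586 - 188 = 278398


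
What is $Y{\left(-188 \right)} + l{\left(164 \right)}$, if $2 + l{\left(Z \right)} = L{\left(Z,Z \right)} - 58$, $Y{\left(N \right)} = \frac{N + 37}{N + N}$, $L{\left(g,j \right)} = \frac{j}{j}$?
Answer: $- \frac{22033}{376} \approx -58.598$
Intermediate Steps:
$L{\left(g,j \right)} = 1$
$Y{\left(N \right)} = \frac{37 + N}{2 N}$
$l{\left(Z \right)} = -59$ ($l{\left(Z \right)} = -2 + \left(1 - 58\right) = -2 - 57 = -59$)
$Y{\left(-188 \right)} + l{\left(164 \right)} = \frac{37 - 188}{2 \left(-188\right)} - 59 = \frac{1}{2} \left(- \frac{1}{188}\right) \left(-151\right) - 59 = \frac{151}{376} - 59 = - \frac{22033}{376}$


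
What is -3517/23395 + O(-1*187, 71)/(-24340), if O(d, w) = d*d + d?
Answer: -89932867/56943430 ≈ -1.5793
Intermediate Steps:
O(d, w) = d + d² (O(d, w) = d² + d = d + d²)
-3517/23395 + O(-1*187, 71)/(-24340) = -3517/23395 + ((-1*187)*(1 - 1*187))/(-24340) = -3517*1/23395 - 187*(1 - 187)*(-1/24340) = -3517/23395 - 187*(-186)*(-1/24340) = -3517/23395 + 34782*(-1/24340) = -3517/23395 - 17391/12170 = -89932867/56943430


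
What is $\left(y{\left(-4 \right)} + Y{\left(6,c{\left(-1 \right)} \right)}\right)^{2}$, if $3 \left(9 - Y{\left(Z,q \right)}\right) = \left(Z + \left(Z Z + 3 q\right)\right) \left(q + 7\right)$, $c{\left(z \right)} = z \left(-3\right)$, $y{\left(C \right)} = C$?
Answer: $27225$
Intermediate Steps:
$c{\left(z \right)} = - 3 z$
$Y{\left(Z,q \right)} = 9 - \frac{\left(7 + q\right) \left(Z + Z^{2} + 3 q\right)}{3}$ ($Y{\left(Z,q \right)} = 9 - \frac{\left(Z + \left(Z Z + 3 q\right)\right) \left(q + 7\right)}{3} = 9 - \frac{\left(Z + \left(Z^{2} + 3 q\right)\right) \left(7 + q\right)}{3} = 9 - \frac{\left(Z + Z^{2} + 3 q\right) \left(7 + q\right)}{3} = 9 - \frac{\left(7 + q\right) \left(Z + Z^{2} + 3 q\right)}{3}$)
$\left(y{\left(-4 \right)} + Y{\left(6,c{\left(-1 \right)} \right)}\right)^{2} = \left(-4 - \left(5 + 84 + \left(\left(-3\right) \left(-1\right)\right)^{2} + 9 \left(-3\right) \left(-1\right) + \frac{\left(-3\right) \left(-1\right) 6^{2}}{3}\right)\right)^{2} = \left(-4 - \left(119 + 6 + 36\right)\right)^{2} = \left(-4 - 161\right)^{2} = \left(-165\right)^{2} = 27225$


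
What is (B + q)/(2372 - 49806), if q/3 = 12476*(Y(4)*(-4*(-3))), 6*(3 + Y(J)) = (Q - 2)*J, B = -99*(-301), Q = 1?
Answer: 1617033/47434 ≈ 34.090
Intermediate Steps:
B = 29799
Y(J) = -3 - J/6 (Y(J) = -3 + ((1 - 2)*J)/6 = -3 + (-J)/6 = -3 - J/6)
q = -1646832 (q = 3*(12476*((-3 - ⅙*4)*(-4*(-3)))) = 3*(12476*((-3 - ⅔)*12)) = 3*(12476*(-11/3*12)) = 3*(12476*(-44)) = 3*(-548944) = -1646832)
(B + q)/(2372 - 49806) = (29799 - 1646832)/(2372 - 49806) = -1617033/(-47434) = -1617033*(-1/47434) = 1617033/47434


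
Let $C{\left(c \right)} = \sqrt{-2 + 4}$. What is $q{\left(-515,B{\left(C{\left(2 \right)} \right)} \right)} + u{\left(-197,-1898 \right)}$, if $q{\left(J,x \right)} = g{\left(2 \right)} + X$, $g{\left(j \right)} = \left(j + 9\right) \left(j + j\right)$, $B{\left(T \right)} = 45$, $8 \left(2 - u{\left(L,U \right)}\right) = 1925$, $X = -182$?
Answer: $- \frac{3013}{8} \approx -376.63$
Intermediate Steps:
$u{\left(L,U \right)} = - \frac{1909}{8}$ ($u{\left(L,U \right)} = 2 - \frac{1925}{8} = - \frac{1909}{8}$)
$C{\left(c \right)} = \sqrt{2}$
$g{\left(j \right)} = 2 j \left(9 + j\right)$ ($g{\left(j \right)} = \left(9 + j\right) 2 j = 2 j \left(9 + j\right)$)
$q{\left(J,x \right)} = -138$ ($q{\left(J,x \right)} = 2 \cdot 2 \left(9 + 2\right) - 182 = 2 \cdot 2 \cdot 11 - 182 = 44 - 182 = -138$)
$q{\left(-515,B{\left(C{\left(2 \right)} \right)} \right)} + u{\left(-197,-1898 \right)} = -138 - \frac{1909}{8} = - \frac{3013}{8}$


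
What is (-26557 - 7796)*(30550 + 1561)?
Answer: -1103109183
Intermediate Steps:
(-26557 - 7796)*(30550 + 1561) = -34353*32111 = -1103109183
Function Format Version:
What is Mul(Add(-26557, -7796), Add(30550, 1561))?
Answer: -1103109183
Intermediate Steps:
Mul(Add(-26557, -7796), Add(30550, 1561)) = Mul(-34353, 32111) = -1103109183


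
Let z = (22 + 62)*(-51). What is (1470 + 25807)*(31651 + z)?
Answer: 746489659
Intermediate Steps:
z = -4284 (z = 84*(-51) = -4284)
(1470 + 25807)*(31651 + z) = (1470 + 25807)*(31651 - 4284) = 27277*27367 = 746489659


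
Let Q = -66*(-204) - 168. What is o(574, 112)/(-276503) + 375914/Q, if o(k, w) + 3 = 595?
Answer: 51966738755/1838191944 ≈ 28.271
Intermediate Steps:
o(k, w) = 592 (o(k, w) = -3 + 595 = 592)
Q = 13296 (Q = 13464 - 168 = 13296)
o(574, 112)/(-276503) + 375914/Q = 592/(-276503) + 375914/13296 = 592*(-1/276503) + 375914*(1/13296) = -592/276503 + 187957/6648 = 51966738755/1838191944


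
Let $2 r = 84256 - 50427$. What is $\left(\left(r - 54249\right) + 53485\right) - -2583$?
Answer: $\frac{37467}{2} \approx 18734.0$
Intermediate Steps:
$r = \frac{33829}{2}$ ($r = \frac{84256 - 50427}{2} = \frac{1}{2} \cdot 33829 = \frac{33829}{2} \approx 16915.0$)
$\left(\left(r - 54249\right) + 53485\right) - -2583 = \left(\left(\frac{33829}{2} - 54249\right) + 53485\right) - -2583 = \left(- \frac{74669}{2} + 53485\right) + 2583 = \frac{32301}{2} + 2583 = \frac{37467}{2}$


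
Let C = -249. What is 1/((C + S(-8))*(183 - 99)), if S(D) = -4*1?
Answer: -1/21252 ≈ -4.7054e-5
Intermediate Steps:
S(D) = -4
1/((C + S(-8))*(183 - 99)) = 1/((-249 - 4)*(183 - 99)) = 1/(-253*84) = 1/(-21252) = -1/21252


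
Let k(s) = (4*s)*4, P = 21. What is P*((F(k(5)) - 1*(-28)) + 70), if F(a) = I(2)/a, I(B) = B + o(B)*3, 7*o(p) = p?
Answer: 8235/4 ≈ 2058.8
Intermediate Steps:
o(p) = p/7
k(s) = 16*s
I(B) = 10*B/7 (I(B) = B + (B/7)*3 = B + 3*B/7 = 10*B/7)
F(a) = 20/(7*a) (F(a) = ((10/7)*2)/a = 20/(7*a))
P*((F(k(5)) - 1*(-28)) + 70) = 21*((20/(7*((16*5))) - 1*(-28)) + 70) = 21*(((20/7)/80 + 28) + 70) = 21*(((20/7)*(1/80) + 28) + 70) = 21*((1/28 + 28) + 70) = 21*(785/28 + 70) = 21*(2745/28) = 8235/4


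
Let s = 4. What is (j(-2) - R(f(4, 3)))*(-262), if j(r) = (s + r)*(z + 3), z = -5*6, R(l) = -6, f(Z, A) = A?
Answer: 12576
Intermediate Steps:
z = -30
j(r) = -108 - 27*r (j(r) = (4 + r)*(-30 + 3) = (4 + r)*(-27) = -108 - 27*r)
(j(-2) - R(f(4, 3)))*(-262) = ((-108 - 27*(-2)) - 1*(-6))*(-262) = ((-108 + 54) + 6)*(-262) = (-54 + 6)*(-262) = -48*(-262) = 12576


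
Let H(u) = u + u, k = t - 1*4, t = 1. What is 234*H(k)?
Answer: -1404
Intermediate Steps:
k = -3 (k = 1 - 1*4 = 1 - 4 = -3)
H(u) = 2*u
234*H(k) = 234*(2*(-3)) = 234*(-6) = -1404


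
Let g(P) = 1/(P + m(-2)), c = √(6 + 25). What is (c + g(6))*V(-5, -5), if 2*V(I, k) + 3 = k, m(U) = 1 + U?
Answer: -⅘ - 4*√31 ≈ -23.071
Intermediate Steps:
V(I, k) = -3/2 + k/2
c = √31 ≈ 5.5678
g(P) = 1/(-1 + P) (g(P) = 1/(P + (1 - 2)) = 1/(P - 1) = 1/(-1 + P))
(c + g(6))*V(-5, -5) = (√31 + 1/(-1 + 6))*(-3/2 + (½)*(-5)) = (√31 + 1/5)*(-3/2 - 5/2) = (√31 + ⅕)*(-4) = (⅕ + √31)*(-4) = -⅘ - 4*√31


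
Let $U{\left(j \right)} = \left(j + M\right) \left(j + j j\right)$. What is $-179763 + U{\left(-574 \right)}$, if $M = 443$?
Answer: $-43265925$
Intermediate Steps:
$U{\left(j \right)} = \left(443 + j\right) \left(j + j^{2}\right)$ ($U{\left(j \right)} = \left(j + 443\right) \left(j + j j\right) = \left(443 + j\right) \left(j + j^{2}\right)$)
$-179763 + U{\left(-574 \right)} = -179763 - 574 \left(443 + \left(-574\right)^{2} + 444 \left(-574\right)\right) = -179763 - 574 \left(443 + 329476 - 254856\right) = -179763 - 43086162 = -43265925$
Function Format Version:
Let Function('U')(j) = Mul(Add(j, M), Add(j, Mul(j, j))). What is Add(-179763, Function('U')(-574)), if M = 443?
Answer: -43265925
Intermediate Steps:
Function('U')(j) = Mul(Add(443, j), Add(j, Pow(j, 2))) (Function('U')(j) = Mul(Add(j, 443), Add(j, Mul(j, j))) = Mul(Add(443, j), Add(j, Pow(j, 2))))
Add(-179763, Function('U')(-574)) = Add(-179763, Mul(-574, Add(443, Pow(-574, 2), Mul(444, -574)))) = Add(-179763, Mul(-574, Add(443, 329476, -254856))) = Add(-179763, Mul(-574, 75063)) = Add(-179763, -43086162) = -43265925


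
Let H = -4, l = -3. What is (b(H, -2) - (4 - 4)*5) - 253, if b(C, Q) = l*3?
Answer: -262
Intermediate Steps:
b(C, Q) = -9 (b(C, Q) = -3*3 = -9)
(b(H, -2) - (4 - 4)*5) - 253 = (-9 - (4 - 4)*5) - 253 = (-9 - 0*5) - 253 = (-9 - 1*0) - 253 = (-9 + 0) - 253 = -9 - 253 = -262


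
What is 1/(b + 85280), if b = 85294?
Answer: 1/170574 ≈ 5.8626e-6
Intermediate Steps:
1/(b + 85280) = 1/(85294 + 85280) = 1/170574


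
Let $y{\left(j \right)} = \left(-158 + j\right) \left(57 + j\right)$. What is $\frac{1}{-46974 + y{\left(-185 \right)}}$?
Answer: $- \frac{1}{3070} \approx -0.00032573$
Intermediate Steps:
$\frac{1}{-46974 + y{\left(-185 \right)}} = \frac{1}{-46974 - \left(-9679 - 34225\right)} = \frac{1}{-46974 + \left(-9006 + 34225 + 18685\right)} = \frac{1}{-46974 + 43904} = \frac{1}{-3070} = - \frac{1}{3070}$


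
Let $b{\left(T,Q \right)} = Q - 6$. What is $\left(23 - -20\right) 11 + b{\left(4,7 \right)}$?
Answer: $474$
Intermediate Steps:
$b{\left(T,Q \right)} = -6 + Q$
$\left(23 - -20\right) 11 + b{\left(4,7 \right)} = \left(23 - -20\right) 11 + \left(-6 + 7\right) = \left(23 + 20\right) 11 + 1 = 43 \cdot 11 + 1 = 473 + 1 = 474$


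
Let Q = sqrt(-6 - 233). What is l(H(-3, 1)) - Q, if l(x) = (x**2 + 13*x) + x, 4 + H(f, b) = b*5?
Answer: 15 - I*sqrt(239) ≈ 15.0 - 15.46*I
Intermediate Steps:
H(f, b) = -4 + 5*b (H(f, b) = -4 + b*5 = -4 + 5*b)
l(x) = x**2 + 14*x
Q = I*sqrt(239) (Q = sqrt(-239) = I*sqrt(239) ≈ 15.46*I)
l(H(-3, 1)) - Q = (-4 + 5*1)*(14 + (-4 + 5*1)) - I*sqrt(239) = (-4 + 5)*(14 + (-4 + 5)) - I*sqrt(239) = 1*(14 + 1) - I*sqrt(239) = 1*15 - I*sqrt(239) = 15 - I*sqrt(239)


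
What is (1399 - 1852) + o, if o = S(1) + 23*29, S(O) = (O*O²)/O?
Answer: 215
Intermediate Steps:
S(O) = O² (S(O) = O³/O = O²)
o = 668 (o = 1² + 23*29 = 1 + 667 = 668)
(1399 - 1852) + o = (1399 - 1852) + 668 = -453 + 668 = 215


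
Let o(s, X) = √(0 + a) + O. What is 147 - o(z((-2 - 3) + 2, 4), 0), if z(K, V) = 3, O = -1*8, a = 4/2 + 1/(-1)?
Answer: 154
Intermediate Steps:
a = 1 (a = 4*(½) + 1*(-1) = 2 - 1 = 1)
O = -8
o(s, X) = -7 (o(s, X) = √(0 + 1) - 8 = √1 - 8 = 1 - 8 = -7)
147 - o(z((-2 - 3) + 2, 4), 0) = 147 - 1*(-7) = 147 + 7 = 154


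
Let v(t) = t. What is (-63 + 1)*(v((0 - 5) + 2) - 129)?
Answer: 8184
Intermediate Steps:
(-63 + 1)*(v((0 - 5) + 2) - 129) = (-63 + 1)*(((0 - 5) + 2) - 129) = -62*((-5 + 2) - 129) = -62*(-3 - 129) = -62*(-132) = 8184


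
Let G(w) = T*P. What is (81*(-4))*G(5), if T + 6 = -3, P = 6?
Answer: 17496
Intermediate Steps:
T = -9 (T = -6 - 3 = -9)
G(w) = -54 (G(w) = -9*6 = -54)
(81*(-4))*G(5) = (81*(-4))*(-54) = -324*(-54) = 17496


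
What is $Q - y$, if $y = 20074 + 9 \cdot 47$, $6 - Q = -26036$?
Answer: $5545$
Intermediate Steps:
$Q = 26042$ ($Q = 6 - -26036 = 6 + 26036 = 26042$)
$y = 20497$ ($y = 20074 + 423 = 20497$)
$Q - y = 26042 - 20497 = 5545$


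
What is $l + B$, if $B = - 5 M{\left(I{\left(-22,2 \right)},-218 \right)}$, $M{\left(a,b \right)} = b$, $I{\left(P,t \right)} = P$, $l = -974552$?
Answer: $-973462$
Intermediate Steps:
$B = 1090$ ($B = \left(-5\right) \left(-218\right) = 1090$)
$l + B = -974552 + 1090 = -973462$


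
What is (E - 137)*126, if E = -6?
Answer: -18018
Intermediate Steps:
(E - 137)*126 = (-6 - 137)*126 = -143*126 = -18018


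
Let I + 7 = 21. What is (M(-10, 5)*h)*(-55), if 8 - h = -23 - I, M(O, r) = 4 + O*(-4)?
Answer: -108900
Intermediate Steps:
M(O, r) = 4 - 4*O
I = 14 (I = -7 + 21 = 14)
h = 45 (h = 8 - (-23 - 1*14) = 8 - (-23 - 14) = 8 - 1*(-37) = 8 + 37 = 45)
(M(-10, 5)*h)*(-55) = ((4 - 4*(-10))*45)*(-55) = ((4 + 40)*45)*(-55) = (44*45)*(-55) = 1980*(-55) = -108900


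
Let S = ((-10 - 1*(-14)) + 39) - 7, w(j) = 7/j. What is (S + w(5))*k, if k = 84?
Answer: 15708/5 ≈ 3141.6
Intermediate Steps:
S = 36 (S = ((-10 + 14) + 39) - 7 = (4 + 39) - 7 = 43 - 7 = 36)
(S + w(5))*k = (36 + 7/5)*84 = (187/5)*84 = 15708/5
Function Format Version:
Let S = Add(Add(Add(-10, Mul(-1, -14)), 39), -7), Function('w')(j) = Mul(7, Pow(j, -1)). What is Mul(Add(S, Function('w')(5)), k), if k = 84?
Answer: Rational(15708, 5) ≈ 3141.6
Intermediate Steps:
S = 36 (S = Add(Add(Add(-10, 14), 39), -7) = Add(Add(4, 39), -7) = Add(43, -7) = 36)
Mul(Add(S, Function('w')(5)), k) = Mul(Add(36, Mul(7, Pow(5, -1))), 84) = Mul(Add(36, Mul(7, Rational(1, 5))), 84) = Mul(Add(36, Rational(7, 5)), 84) = Mul(Rational(187, 5), 84) = Rational(15708, 5)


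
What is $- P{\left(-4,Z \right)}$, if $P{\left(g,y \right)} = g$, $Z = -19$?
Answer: $4$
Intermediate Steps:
$- P{\left(-4,Z \right)} = \left(-1\right) \left(-4\right) = 4$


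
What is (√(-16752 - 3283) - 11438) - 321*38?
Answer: -23636 + I*√20035 ≈ -23636.0 + 141.55*I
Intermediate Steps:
(√(-16752 - 3283) - 11438) - 321*38 = (√(-20035) - 11438) - 12198 = (I*√20035 - 11438) - 12198 = (-11438 + I*√20035) - 12198 = -23636 + I*√20035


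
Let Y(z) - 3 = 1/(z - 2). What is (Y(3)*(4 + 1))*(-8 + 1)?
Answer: -140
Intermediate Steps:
Y(z) = 3 + 1/(-2 + z) (Y(z) = 3 + 1/(z - 2) = 3 + 1/(-2 + z))
(Y(3)*(4 + 1))*(-8 + 1) = (((-5 + 3*3)/(-2 + 3))*(4 + 1))*(-8 + 1) = (((-5 + 9)/1)*5)*(-7) = ((1*4)*5)*(-7) = (4*5)*(-7) = 20*(-7) = -140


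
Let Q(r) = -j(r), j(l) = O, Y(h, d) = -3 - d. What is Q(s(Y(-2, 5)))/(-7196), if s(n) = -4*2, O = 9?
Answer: 9/7196 ≈ 0.0012507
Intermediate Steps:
j(l) = 9
s(n) = -8
Q(r) = -9 (Q(r) = -1*9 = -9)
Q(s(Y(-2, 5)))/(-7196) = -9/(-7196) = -9*(-1/7196) = 9/7196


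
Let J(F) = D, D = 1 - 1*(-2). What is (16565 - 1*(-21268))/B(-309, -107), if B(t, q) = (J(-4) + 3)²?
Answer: 12611/12 ≈ 1050.9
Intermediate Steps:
D = 3 (D = 1 + 2 = 3)
J(F) = 3
B(t, q) = 36 (B(t, q) = (3 + 3)² = 6² = 36)
(16565 - 1*(-21268))/B(-309, -107) = (16565 - 1*(-21268))/36 = (16565 + 21268)*(1/36) = 37833*(1/36) = 12611/12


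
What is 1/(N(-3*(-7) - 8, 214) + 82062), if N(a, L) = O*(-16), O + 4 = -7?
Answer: 1/82238 ≈ 1.2160e-5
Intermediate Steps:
O = -11 (O = -4 - 7 = -11)
N(a, L) = 176 (N(a, L) = -11*(-16) = 176)
1/(N(-3*(-7) - 8, 214) + 82062) = 1/(176 + 82062) = 1/82238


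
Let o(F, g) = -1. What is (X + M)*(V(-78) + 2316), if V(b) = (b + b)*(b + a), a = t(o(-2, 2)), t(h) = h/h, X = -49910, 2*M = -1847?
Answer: -728342388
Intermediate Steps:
M = -1847/2 (M = (½)*(-1847) = -1847/2 ≈ -923.50)
t(h) = 1
a = 1
V(b) = 2*b*(1 + b) (V(b) = (b + b)*(b + 1) = (2*b)*(1 + b) = 2*b*(1 + b))
(X + M)*(V(-78) + 2316) = (-49910 - 1847/2)*(2*(-78)*(1 - 78) + 2316) = -101667*(2*(-78)*(-77) + 2316)/2 = -101667*(12012 + 2316)/2 = -101667/2*14328 = -728342388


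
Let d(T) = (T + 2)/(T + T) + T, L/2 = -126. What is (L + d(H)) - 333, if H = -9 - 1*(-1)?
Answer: -4741/8 ≈ -592.63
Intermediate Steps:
L = -252 (L = 2*(-126) = -252)
H = -8 (H = -9 + 1 = -8)
d(T) = T + (2 + T)/(2*T) (d(T) = (2 + T)/((2*T)) + T = (2 + T)*(1/(2*T)) + T = (2 + T)/(2*T) + T = T + (2 + T)/(2*T))
(L + d(H)) - 333 = (-252 + (1/2 - 8 + 1/(-8))) - 333 = (-252 + (1/2 - 8 - 1/8)) - 333 = (-252 - 61/8) - 333 = -2077/8 - 333 = -4741/8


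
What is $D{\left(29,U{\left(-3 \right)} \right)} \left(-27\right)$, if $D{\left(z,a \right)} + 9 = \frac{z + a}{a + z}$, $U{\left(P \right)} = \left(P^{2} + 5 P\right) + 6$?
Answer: $216$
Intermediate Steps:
$U{\left(P \right)} = 6 + P^{2} + 5 P$
$D{\left(z,a \right)} = -8$ ($D{\left(z,a \right)} = -9 + \frac{z + a}{a + z} = -9 + \frac{a + z}{a + z} = -9 + 1 = -8$)
$D{\left(29,U{\left(-3 \right)} \right)} \left(-27\right) = \left(-8\right) \left(-27\right) = 216$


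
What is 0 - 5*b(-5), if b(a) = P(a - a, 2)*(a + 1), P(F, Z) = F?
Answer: 0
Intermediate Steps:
b(a) = 0 (b(a) = (a - a)*(a + 1) = 0*(1 + a) = 0)
0 - 5*b(-5) = 0 - 5*0 = 0 + 0 = 0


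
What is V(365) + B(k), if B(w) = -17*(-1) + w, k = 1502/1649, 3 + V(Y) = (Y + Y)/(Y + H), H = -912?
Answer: 12245866/902003 ≈ 13.576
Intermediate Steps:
V(Y) = -3 + 2*Y/(-912 + Y) (V(Y) = -3 + (Y + Y)/(Y - 912) = -3 + (2*Y)/(-912 + Y) = -3 + 2*Y/(-912 + Y))
k = 1502/1649 (k = 1502*(1/1649) = 1502/1649 ≈ 0.91086)
B(w) = 17 + w
V(365) + B(k) = (2736 - 1*365)/(-912 + 365) + (17 + 1502/1649) = (2736 - 365)/(-547) + 29535/1649 = -1/547*2371 + 29535/1649 = -2371/547 + 29535/1649 = 12245866/902003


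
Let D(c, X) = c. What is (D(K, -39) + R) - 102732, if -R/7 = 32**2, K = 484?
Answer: -109416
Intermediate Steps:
R = -7168 (R = -7*32**2 = -7*1024 = -7168)
(D(K, -39) + R) - 102732 = (484 - 7168) - 102732 = -6684 - 102732 = -109416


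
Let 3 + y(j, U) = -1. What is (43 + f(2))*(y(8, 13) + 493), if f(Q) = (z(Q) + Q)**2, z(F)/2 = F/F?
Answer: 28851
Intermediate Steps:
z(F) = 2 (z(F) = 2*(F/F) = 2*1 = 2)
y(j, U) = -4 (y(j, U) = -3 - 1 = -4)
f(Q) = (2 + Q)**2
(43 + f(2))*(y(8, 13) + 493) = (43 + (2 + 2)**2)*(-4 + 493) = (43 + 4**2)*489 = (43 + 16)*489 = 59*489 = 28851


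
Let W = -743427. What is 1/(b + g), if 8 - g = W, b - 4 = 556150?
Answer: 1/1299589 ≈ 7.6947e-7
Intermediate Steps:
b = 556154 (b = 4 + 556150 = 556154)
g = 743435 (g = 8 - 1*(-743427) = 8 + 743427 = 743435)
1/(b + g) = 1/(556154 + 743435) = 1/1299589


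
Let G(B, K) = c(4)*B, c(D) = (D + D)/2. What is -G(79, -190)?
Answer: -316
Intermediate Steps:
c(D) = D (c(D) = (2*D)/2 = D)
G(B, K) = 4*B
-G(79, -190) = -4*79 = -1*316 = -316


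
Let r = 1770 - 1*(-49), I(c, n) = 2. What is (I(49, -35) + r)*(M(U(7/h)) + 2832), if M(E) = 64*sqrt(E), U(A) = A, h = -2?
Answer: 5157072 + 58272*I*sqrt(14) ≈ 5.1571e+6 + 2.1803e+5*I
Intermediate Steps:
r = 1819 (r = 1770 + 49 = 1819)
(I(49, -35) + r)*(M(U(7/h)) + 2832) = (2 + 1819)*(64*sqrt(7/(-2)) + 2832) = 1821*(64*sqrt(7*(-1/2)) + 2832) = 1821*(64*sqrt(-7/2) + 2832) = 1821*(64*(I*sqrt(14)/2) + 2832) = 1821*(32*I*sqrt(14) + 2832) = 1821*(2832 + 32*I*sqrt(14)) = 5157072 + 58272*I*sqrt(14)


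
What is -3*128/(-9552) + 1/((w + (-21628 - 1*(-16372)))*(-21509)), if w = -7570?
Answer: 2206995671/54899012366 ≈ 0.040201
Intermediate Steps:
-3*128/(-9552) + 1/((w + (-21628 - 1*(-16372)))*(-21509)) = -3*128/(-9552) + 1/(-7570 + (-21628 - 1*(-16372))*(-21509)) = -384*(-1/9552) - 1/21509/(-7570 + (-21628 + 16372)) = 8/199 - 1/21509/(-7570 - 5256) = 8/199 - 1/21509/(-12826) = 8/199 - 1/12826*(-1/21509) = 8/199 + 1/275874434 = 2206995671/54899012366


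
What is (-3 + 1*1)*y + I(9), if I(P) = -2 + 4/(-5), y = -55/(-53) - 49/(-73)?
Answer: -120286/19345 ≈ -6.2179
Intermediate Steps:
y = 6612/3869 (y = -55*(-1/53) - 49*(-1/73) = 55/53 + 49/73 = 6612/3869 ≈ 1.7090)
I(P) = -14/5 (I(P) = -2 + 4*(-⅕) = -2 - ⅘ = -14/5)
(-3 + 1*1)*y + I(9) = (-3 + 1*1)*(6612/3869) - 14/5 = (-3 + 1)*(6612/3869) - 14/5 = -2*6612/3869 - 14/5 = -13224/3869 - 14/5 = -120286/19345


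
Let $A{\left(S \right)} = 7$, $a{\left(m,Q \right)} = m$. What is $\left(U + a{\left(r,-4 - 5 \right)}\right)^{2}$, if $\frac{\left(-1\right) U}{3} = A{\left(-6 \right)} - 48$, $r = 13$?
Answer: $18496$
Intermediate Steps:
$U = 123$ ($U = - 3 \left(7 - 48\right) = \left(-3\right) \left(-41\right) = 123$)
$\left(U + a{\left(r,-4 - 5 \right)}\right)^{2} = \left(123 + 13\right)^{2} = 136^{2} = 18496$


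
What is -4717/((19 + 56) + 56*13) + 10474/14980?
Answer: -31125019/6014470 ≈ -5.1750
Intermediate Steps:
-4717/((19 + 56) + 56*13) + 10474/14980 = -4717/(75 + 728) + 10474*(1/14980) = -4717/803 + 5237/7490 = -31125019/6014470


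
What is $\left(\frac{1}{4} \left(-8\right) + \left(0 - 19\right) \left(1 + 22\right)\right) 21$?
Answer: $-9219$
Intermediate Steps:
$\left(\frac{1}{4} \left(-8\right) + \left(0 - 19\right) \left(1 + 22\right)\right) 21 = \left(\frac{1}{4} \left(-8\right) - 437\right) 21 = \left(-2 - 437\right) 21 = \left(-439\right) 21 = -9219$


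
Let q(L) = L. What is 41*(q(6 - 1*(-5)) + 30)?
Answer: 1681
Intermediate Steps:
41*(q(6 - 1*(-5)) + 30) = 41*((6 - 1*(-5)) + 30) = 41*((6 + 5) + 30) = 41*(11 + 30) = 41*41 = 1681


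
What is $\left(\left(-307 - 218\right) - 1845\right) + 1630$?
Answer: $-740$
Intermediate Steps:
$\left(\left(-307 - 218\right) - 1845\right) + 1630 = \left(-525 - 1845\right) + 1630 = -2370 + 1630 = -740$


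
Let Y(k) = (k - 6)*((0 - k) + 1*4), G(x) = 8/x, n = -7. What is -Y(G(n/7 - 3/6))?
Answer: 952/9 ≈ 105.78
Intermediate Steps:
Y(k) = (-6 + k)*(4 - k) (Y(k) = (-6 + k)*(-k + 4) = (-6 + k)*(4 - k))
-Y(G(n/7 - 3/6)) = -(-24 - (8/(-7/7 - 3/6))² + 10*(8/(-7/7 - 3/6))) = -(-24 - (8/(-7*⅐ - 3*⅙))² + 10*(8/(-7*⅐ - 3*⅙))) = -(-24 - (8/(-1 - ½))² + 10*(8/(-1 - ½))) = -(-24 - (8/(-3/2))² + 10*(8/(-3/2))) = -(-24 - (8*(-⅔))² + 10*(8*(-⅔))) = -(-24 - (-16/3)² + 10*(-16/3)) = -(-24 - 1*256/9 - 160/3) = -(-24 - 256/9 - 160/3) = -1*(-952/9) = 952/9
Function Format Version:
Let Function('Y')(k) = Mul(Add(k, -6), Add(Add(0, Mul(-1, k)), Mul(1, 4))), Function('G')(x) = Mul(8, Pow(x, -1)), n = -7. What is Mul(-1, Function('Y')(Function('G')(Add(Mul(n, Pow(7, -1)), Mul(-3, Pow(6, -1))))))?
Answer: Rational(952, 9) ≈ 105.78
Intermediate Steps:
Function('Y')(k) = Mul(Add(-6, k), Add(4, Mul(-1, k))) (Function('Y')(k) = Mul(Add(-6, k), Add(Mul(-1, k), 4)) = Mul(Add(-6, k), Add(4, Mul(-1, k))))
Mul(-1, Function('Y')(Function('G')(Add(Mul(n, Pow(7, -1)), Mul(-3, Pow(6, -1)))))) = Mul(-1, Add(-24, Mul(-1, Pow(Mul(8, Pow(Add(Mul(-7, Pow(7, -1)), Mul(-3, Pow(6, -1))), -1)), 2)), Mul(10, Mul(8, Pow(Add(Mul(-7, Pow(7, -1)), Mul(-3, Pow(6, -1))), -1))))) = Mul(-1, Add(-24, Mul(-1, Pow(Mul(8, Pow(Add(Mul(-7, Rational(1, 7)), Mul(-3, Rational(1, 6))), -1)), 2)), Mul(10, Mul(8, Pow(Add(Mul(-7, Rational(1, 7)), Mul(-3, Rational(1, 6))), -1))))) = Mul(-1, Add(-24, Mul(-1, Pow(Mul(8, Pow(Add(-1, Rational(-1, 2)), -1)), 2)), Mul(10, Mul(8, Pow(Add(-1, Rational(-1, 2)), -1))))) = Mul(-1, Add(-24, Mul(-1, Pow(Mul(8, Pow(Rational(-3, 2), -1)), 2)), Mul(10, Mul(8, Pow(Rational(-3, 2), -1))))) = Mul(-1, Add(-24, Mul(-1, Pow(Mul(8, Rational(-2, 3)), 2)), Mul(10, Mul(8, Rational(-2, 3))))) = Mul(-1, Add(-24, Mul(-1, Pow(Rational(-16, 3), 2)), Mul(10, Rational(-16, 3)))) = Mul(-1, Add(-24, Mul(-1, Rational(256, 9)), Rational(-160, 3))) = Mul(-1, Add(-24, Rational(-256, 9), Rational(-160, 3))) = Mul(-1, Rational(-952, 9)) = Rational(952, 9)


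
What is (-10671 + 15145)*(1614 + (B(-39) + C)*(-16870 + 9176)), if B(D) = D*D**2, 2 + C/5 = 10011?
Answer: 319245714980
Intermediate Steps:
C = 50045 (C = -10 + 5*10011 = -10 + 50055 = 50045)
B(D) = D**3
(-10671 + 15145)*(1614 + (B(-39) + C)*(-16870 + 9176)) = (-10671 + 15145)*(1614 + ((-39)**3 + 50045)*(-16870 + 9176)) = 4474*(1614 + (-59319 + 50045)*(-7694)) = 4474*(1614 - 9274*(-7694)) = 4474*(1614 + 71354156) = 4474*71355770 = 319245714980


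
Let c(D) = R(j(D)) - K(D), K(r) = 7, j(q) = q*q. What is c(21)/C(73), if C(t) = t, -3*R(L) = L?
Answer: -154/73 ≈ -2.1096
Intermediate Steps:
j(q) = q**2
R(L) = -L/3
c(D) = -7 - D**2/3 (c(D) = -D**2/3 - 1*7 = -D**2/3 - 7 = -7 - D**2/3)
c(21)/C(73) = (-7 - 1/3*21**2)/73 = (-7 - 1/3*441)*(1/73) = (-7 - 147)*(1/73) = -154*1/73 = -154/73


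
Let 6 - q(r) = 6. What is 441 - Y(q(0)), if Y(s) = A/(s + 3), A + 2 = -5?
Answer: 1330/3 ≈ 443.33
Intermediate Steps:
A = -7 (A = -2 - 5 = -7)
q(r) = 0 (q(r) = 6 - 1*6 = 6 - 6 = 0)
Y(s) = -7/(3 + s) (Y(s) = -7/(s + 3) = -7/(3 + s))
441 - Y(q(0)) = 441 - (-7)/(3 + 0) = 441 - (-7)/3 = 441 - 1*(-7/3) = 441 + 7/3 = 1330/3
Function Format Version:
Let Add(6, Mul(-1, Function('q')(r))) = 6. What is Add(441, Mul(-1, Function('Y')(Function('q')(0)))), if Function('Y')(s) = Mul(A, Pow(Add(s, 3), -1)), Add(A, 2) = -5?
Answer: Rational(1330, 3) ≈ 443.33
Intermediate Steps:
A = -7 (A = Add(-2, -5) = -7)
Function('q')(r) = 0 (Function('q')(r) = Add(6, Mul(-1, 6)) = Add(6, -6) = 0)
Function('Y')(s) = Mul(-7, Pow(Add(3, s), -1)) (Function('Y')(s) = Mul(-7, Pow(Add(s, 3), -1)) = Mul(-7, Pow(Add(3, s), -1)))
Add(441, Mul(-1, Function('Y')(Function('q')(0)))) = Add(441, Mul(-1, Mul(-7, Pow(Add(3, 0), -1)))) = Add(441, Mul(-1, Mul(-7, Pow(3, -1)))) = Add(441, Mul(-1, Mul(-7, Rational(1, 3)))) = Add(441, Mul(-1, Rational(-7, 3))) = Add(441, Rational(7, 3)) = Rational(1330, 3)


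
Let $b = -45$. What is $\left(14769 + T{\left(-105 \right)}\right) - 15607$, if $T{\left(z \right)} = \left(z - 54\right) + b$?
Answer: $-1042$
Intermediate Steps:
$T{\left(z \right)} = -99 + z$ ($T{\left(z \right)} = \left(z - 54\right) - 45 = \left(-54 + z\right) - 45 = -99 + z$)
$\left(14769 + T{\left(-105 \right)}\right) - 15607 = \left(14769 - 204\right) - 15607 = 14565 - 15607 = -1042$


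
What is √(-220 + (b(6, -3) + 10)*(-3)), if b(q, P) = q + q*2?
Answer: 4*I*√19 ≈ 17.436*I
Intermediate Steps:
b(q, P) = 3*q (b(q, P) = q + 2*q = 3*q)
√(-220 + (b(6, -3) + 10)*(-3)) = √(-220 + (3*6 + 10)*(-3)) = √(-220 + (18 + 10)*(-3)) = √(-220 + 28*(-3)) = √(-220 - 84) = √(-304) = 4*I*√19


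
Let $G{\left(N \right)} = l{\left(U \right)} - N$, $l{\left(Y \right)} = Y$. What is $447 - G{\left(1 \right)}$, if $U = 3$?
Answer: $445$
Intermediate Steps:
$G{\left(N \right)} = 3 - N$
$447 - G{\left(1 \right)} = 447 - \left(3 - 1\right) = 447 - 2 = 445$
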